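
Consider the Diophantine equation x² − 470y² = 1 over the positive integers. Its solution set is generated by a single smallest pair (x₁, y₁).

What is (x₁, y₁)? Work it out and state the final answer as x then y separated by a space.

d=470: √d = [21; 1,2,8,2,1,42] (ℓ=6, even), read p_5/q_5
k=0  a_k=21  p_k/q_k = 21/1
…
k=3  a_k=8  p_k/q_k = 542/25
k=4  a_k=2  p_k/q_k = 1149/53
k=5  a_k=1  p_k/q_k = 1691/78
(x₁, y₁) = (1691, 78);  1691² − 470·78² = 1 ✓

1691 78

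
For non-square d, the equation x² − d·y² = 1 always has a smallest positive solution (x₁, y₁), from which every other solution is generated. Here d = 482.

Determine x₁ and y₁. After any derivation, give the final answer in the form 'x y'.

d=482: √d = [21; 1,20,1,42] (ℓ=4, even), read p_3/q_3
a_0=21:  p_0=21·1+0=21,  q_0=21·0+1=1
a_1=1:  p_1=1·21+1=22,  q_1=1·1+0=1
a_2=20:  p_2=20·22+21=461,  q_2=20·1+1=21
a_3=1:  p_3=1·461+22=483,  q_3=1·21+1=22
→ (483, 22).  Check: 483²=233289, 482·22²=233288, difference 1.

483 22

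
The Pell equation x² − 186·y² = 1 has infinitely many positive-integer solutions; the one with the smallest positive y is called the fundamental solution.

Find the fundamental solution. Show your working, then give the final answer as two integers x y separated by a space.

7501 550

√186 → a₀=13, period (1,1,1,3,4,3,1,1,1,26); ℓ=10 even so k=9
i=0: a=13 ⇒ p=13, q=1
i=1: a=1 ⇒ p=14, q=1
…
i=8: a=1 ⇒ p=4787, q=351
i=9: a=1 ⇒ p=7501, q=550
fundamental: x₁=7501, y₁=550  (since 56265001 − 186·302500 = 1)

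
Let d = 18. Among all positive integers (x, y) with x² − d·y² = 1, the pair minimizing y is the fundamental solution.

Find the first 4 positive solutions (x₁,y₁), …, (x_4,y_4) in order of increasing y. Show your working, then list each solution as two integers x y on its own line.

[4; 4,8] for √18; ℓ=2 ⇒ convergent index 1
k=0  a_k=4  p_k/q_k = 4/1
k=1  a_k=4  p_k/q_k = 17/4
→ (17, 4).  Check: 17²=289, 18·4²=288, difference 1.
(17+4√18)^2 = 577 + 136√18
(17+4√18)^3 = 19601 + 4620√18
(17+4√18)^4 = 665857 + 156944√18

17 4
577 136
19601 4620
665857 156944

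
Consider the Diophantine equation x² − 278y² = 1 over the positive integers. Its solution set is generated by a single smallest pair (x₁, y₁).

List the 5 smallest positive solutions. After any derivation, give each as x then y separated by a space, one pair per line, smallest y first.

[16; 1,2,16,2,1,32] for √278; ℓ=6 ⇒ convergent index 5
k=0  a_k=16  p_k/q_k = 16/1
k=1  a_k=1  p_k/q_k = 17/1
…
k=3  a_k=16  p_k/q_k = 817/49
k=4  a_k=2  p_k/q_k = 1684/101
k=5  a_k=1  p_k/q_k = 2501/150
fundamental: x₁=2501, y₁=150  (since 6255001 − 278·22500 = 1)
k=2:  x_2 = 2501·2501+278·150·150 = 12510001,  y_2 = 2501·150+150·2501 = 750300
k=3:  x_3 = 2501·12510001+278·150·750300 = 62575022501,  y_3 = 2501·750300+150·12510001 = 3753000450
k=4:  x_4 = 2501·62575022501+278·150·3753000450 = 313000250040001,  y_4 = 2501·3753000450+150·62575022501 = 18772507500600
k=5:  x_5 = 2501·313000250040001+278·150·18772507500600 = 1565627188125062501,  y_5 = 2501·18772507500600+150·313000250040001 = 93900078765000750

2501 150
12510001 750300
62575022501 3753000450
313000250040001 18772507500600
1565627188125062501 93900078765000750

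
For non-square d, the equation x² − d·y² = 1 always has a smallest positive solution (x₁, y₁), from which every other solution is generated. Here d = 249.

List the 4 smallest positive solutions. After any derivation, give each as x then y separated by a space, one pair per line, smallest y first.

8553815 542076
146335502108449 9273635639880
2503453625935556812055 158649927281879742324
42828158354663763449114371201 2714124255465295062538692240

√249 = [15; 1,3,1,1,5,…,3,1,30, …], period ℓ=16 (even) → k=15
step 0: (15, 1)  from 15·(1,0) + (0,1)
…
step 2: (63, 4)  from 3·(16,1) + (15,1)
step 3: (79, 5)  from 1·(63,4) + (16,1)
…
step 5: (789, 50)  from 5·(142,9) + (79,5)
…
step 9: (113835, 7214)  from 3·(36751,2329) + (3582,227)
step 10: (150586, 9543)  from 1·(113835,7214) + (36751,2329)
…
step 14: (6669699, 422675)  from 3·(1884116,119401) + (1017351,64472)
step 15: (8553815, 542076)  from 1·(6669699,422675) + (1884116,119401)
fundamental: x₁=8553815, y₁=542076  (since 73167751054225 − 249·293846389776 = 1)
k=2:  x_2 = 8553815·8553815+249·542076·542076 = 146335502108449,  y_2 = 8553815·542076+542076·8553815 = 9273635639880
k=3:  x_3 = 8553815·146335502108449+249·542076·9273635639880 = 2503453625935556812055,  y_3 = 8553815·9273635639880+542076·146335502108449 = 158649927281879742324
k=4:  x_4 = 8553815·2503453625935556812055+249·542076·158649927281879742324 = 42828158354663763449114371201,  y_4 = 8553815·158649927281879742324+542076·2503453625935556812055 = 2714124255465295062538692240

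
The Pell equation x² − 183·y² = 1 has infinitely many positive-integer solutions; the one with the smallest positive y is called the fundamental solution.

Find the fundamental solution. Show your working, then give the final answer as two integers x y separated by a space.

487 36

√183 → a₀=13, period (1,1,8,1,1,26); ℓ=6 even so k=5
k=0  a_k=13  p_k/q_k = 13/1
…
k=2  a_k=1  p_k/q_k = 27/2
k=3  a_k=8  p_k/q_k = 230/17
k=4  a_k=1  p_k/q_k = 257/19
k=5  a_k=1  p_k/q_k = 487/36
fundamental: x₁=487, y₁=36  (since 237169 − 183·1296 = 1)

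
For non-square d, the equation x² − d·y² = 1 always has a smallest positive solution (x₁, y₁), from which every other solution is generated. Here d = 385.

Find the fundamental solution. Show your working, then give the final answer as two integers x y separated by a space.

d=385: √d = [19; 1,1,1,1,1,…,1,1,38] (ℓ=16, even), read p_15/q_15
k=0  a_k=19  p_k/q_k = 19/1
…
k=2  a_k=1  p_k/q_k = 39/2
k=3  a_k=1  p_k/q_k = 59/3
…
k=8  a_k=2  p_k/q_k = 2021/103
k=9  a_k=1  p_k/q_k = 2747/140
…
k=12  a_k=1  p_k/q_k = 23271/1186
…
k=14  a_k=1  p_k/q_k = 59551/3035
k=15  a_k=1  p_k/q_k = 95831/4884
(x₁, y₁) = (95831, 4884);  95831² − 385·4884² = 1 ✓

95831 4884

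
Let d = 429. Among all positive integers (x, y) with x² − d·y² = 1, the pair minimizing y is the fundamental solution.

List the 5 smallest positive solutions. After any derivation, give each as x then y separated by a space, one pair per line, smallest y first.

√429 = [20; 1,2,2,9,1,12,1,9,2,2,1,40, …], period ℓ=12 (even) → k=11
a_0=20:  p_0=20·1+0=20,  q_0=20·0+1=1
a_1=1:  p_1=1·20+1=21,  q_1=1·1+0=1
a_2=2:  p_2=2·21+20=62,  q_2=2·1+1=3
a_3=2:  p_3=2·62+21=145,  q_3=2·3+1=7
a_4=9:  p_4=9·145+62=1367,  q_4=9·7+3=66
…
a_6=12:  p_6=12·1512+1367=19511,  q_6=12·73+66=942
a_7=1:  p_7=1·19511+1512=21023,  q_7=1·942+73=1015
a_8=9:  p_8=9·21023+19511=208718,  q_8=9·1015+942=10077
a_9=2:  p_9=2·208718+21023=438459,  q_9=2·10077+1015=21169
a_10=2:  p_10=2·438459+208718=1085636,  q_10=2·21169+10077=52415
a_11=1:  p_11=1·1085636+438459=1524095,  q_11=1·52415+21169=73584
fundamental: x₁=1524095, y₁=73584  (since 2322865569025 − 429·5414605056 = 1)
(x_2, y_2) = (1524095·1524095 + 429·73584·73584, 1524095·73584 + 73584·1524095) = (4645731138049, 224298012960)
(x_3, y_3) = (1524095·4645731138049 + 429·73584·224298012960, 1524095·224298012960 + 73584·4645731138049) = (14161071197688057215, 683702960124468816)
(x_4, y_4) = (1524095·14161071197688057215 + 429·73584·683702960124468816, 1524095·683702960124468816 + 73584·14161071197688057215) = (43165635614076113391052801, 2084056526021580302230080)
(x_5, y_5) = (1524095·43165635614076113391052801 + 429·73584·2084056526021580302230080, 1524095·2084056526021580302230080 + 73584·43165635614076113391052801) = (131577058822456507006275549422975, 6352600262053037158494583086384)

1524095 73584
4645731138049 224298012960
14161071197688057215 683702960124468816
43165635614076113391052801 2084056526021580302230080
131577058822456507006275549422975 6352600262053037158494583086384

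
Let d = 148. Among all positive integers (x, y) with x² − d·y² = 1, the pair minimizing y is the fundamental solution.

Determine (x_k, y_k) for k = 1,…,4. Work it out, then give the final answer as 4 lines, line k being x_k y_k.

73 6
10657 876
1555849 127890
227143297 18671064

√148 = [12; 6,24, …], period ℓ=2 (even) → k=1
a_0=12:  p_0=12·1+0=12,  q_0=12·0+1=1
a_1=6:  p_1=6·12+1=73,  q_1=6·1+0=6
→ (73, 6).  Check: 73²=5329, 148·6²=5328, difference 1.
n=2: (73,6)∘(73,6) = (73·73+148·6·6, 73·6+6·73) = (10657,876)
n=3: (10657,876)∘(73,6) = (73·10657+148·6·876, 73·876+6·10657) = (1555849,127890)
n=4: (1555849,127890)∘(73,6) = (73·1555849+148·6·127890, 73·127890+6·1555849) = (227143297,18671064)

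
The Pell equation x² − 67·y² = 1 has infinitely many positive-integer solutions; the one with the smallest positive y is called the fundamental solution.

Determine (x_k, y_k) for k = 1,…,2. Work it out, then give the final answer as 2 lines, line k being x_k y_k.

48842 5967
4771081927 582880428

√67 → a₀=8, period (5,2,1,1,7,1,1,2,5,16); ℓ=10 even so k=9
i=0: a=8 ⇒ p=8, q=1
…
i=6: a=1 ⇒ p=1899, q=232
i=7: a=1 ⇒ p=3577, q=437
i=8: a=2 ⇒ p=9053, q=1106
i=9: a=5 ⇒ p=48842, q=5967
→ (48842, 5967).  Check: 48842²=2385540964, 67·5967²=2385540963, difference 1.
(x_2, y_2) = (48842·48842 + 67·5967·5967, 48842·5967 + 5967·48842) = (4771081927, 582880428)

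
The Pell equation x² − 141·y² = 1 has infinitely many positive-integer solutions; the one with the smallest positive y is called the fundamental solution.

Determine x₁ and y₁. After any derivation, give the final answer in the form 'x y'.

√141 = [11; 1,6,1,22, …], period ℓ=4 (even) → k=3
step 0: (11, 1)  from 11·(1,0) + (0,1)
step 1: (12, 1)  from 1·(11,1) + (1,0)
step 2: (83, 7)  from 6·(12,1) + (11,1)
step 3: (95, 8)  from 1·(83,7) + (12,1)
→ (95, 8).  Check: 95²=9025, 141·8²=9024, difference 1.

95 8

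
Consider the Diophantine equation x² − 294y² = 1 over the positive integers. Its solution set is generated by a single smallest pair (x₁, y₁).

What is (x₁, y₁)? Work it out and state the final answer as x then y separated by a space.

√294 = [17; 6,1,4,1,6,34, …], period ℓ=6 (even) → k=5
i=0: a=17 ⇒ p=17, q=1
…
i=2: a=1 ⇒ p=120, q=7
…
i=4: a=1 ⇒ p=703, q=41
i=5: a=6 ⇒ p=4801, q=280
fundamental: x₁=4801, y₁=280  (since 23049601 − 294·78400 = 1)

4801 280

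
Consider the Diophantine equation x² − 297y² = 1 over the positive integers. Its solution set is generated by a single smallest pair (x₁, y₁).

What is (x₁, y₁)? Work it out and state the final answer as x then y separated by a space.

√297 → a₀=17, period (4,3,1,1,2,1,1,3,4,34); ℓ=10 even so k=9
i=0: a=17 ⇒ p=17, q=1
…
i=3: a=1 ⇒ p=293, q=17
…
i=6: a=1 ⇒ p=1844, q=107
i=7: a=1 ⇒ p=3171, q=184
i=8: a=3 ⇒ p=11357, q=659
i=9: a=4 ⇒ p=48599, q=2820
(x₁, y₁) = (48599, 2820);  48599² − 297·2820² = 1 ✓

48599 2820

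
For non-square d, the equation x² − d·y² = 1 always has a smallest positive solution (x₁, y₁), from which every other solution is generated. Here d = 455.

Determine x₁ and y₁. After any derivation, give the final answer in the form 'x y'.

d=455: √d = [21; 3,42] (ℓ=2, even), read p_1/q_1
i=0: a=21 ⇒ p=21, q=1
i=1: a=3 ⇒ p=64, q=3
→ (64, 3).  Check: 64²=4096, 455·3²=4095, difference 1.

64 3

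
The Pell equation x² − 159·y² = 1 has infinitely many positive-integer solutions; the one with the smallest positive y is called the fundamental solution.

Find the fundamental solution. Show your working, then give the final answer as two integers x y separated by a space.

1324 105

√159 → a₀=12, period (1,1,1,1,3,1,1,1,1,24); ℓ=10 even so k=9
a_0=12:  p_0=12·1+0=12,  q_0=12·0+1=1
a_1=1:  p_1=1·12+1=13,  q_1=1·1+0=1
a_2=1:  p_2=1·13+12=25,  q_2=1·1+1=2
a_3=1:  p_3=1·25+13=38,  q_3=1·2+1=3
a_4=1:  p_4=1·38+25=63,  q_4=1·3+2=5
…
a_6=1:  p_6=1·227+63=290,  q_6=1·18+5=23
…
a_8=1:  p_8=1·517+290=807,  q_8=1·41+23=64
a_9=1:  p_9=1·807+517=1324,  q_9=1·64+41=105
(x₁, y₁) = (1324, 105);  1324² − 159·105² = 1 ✓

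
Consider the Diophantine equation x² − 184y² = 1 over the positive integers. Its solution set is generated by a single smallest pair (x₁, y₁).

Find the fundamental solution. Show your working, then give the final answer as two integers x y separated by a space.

√184 → a₀=13, period (1,1,3,2,1,2,1,2,3,1,1,26); ℓ=12 even so k=11
i=0: a=13 ⇒ p=13, q=1
…
i=3: a=3 ⇒ p=95, q=7
…
i=5: a=1 ⇒ p=312, q=23
i=6: a=2 ⇒ p=841, q=62
i=7: a=1 ⇒ p=1153, q=85
…
i=10: a=1 ⇒ p=13741, q=1013
i=11: a=1 ⇒ p=24335, q=1794
fundamental: x₁=24335, y₁=1794  (since 592192225 − 184·3218436 = 1)

24335 1794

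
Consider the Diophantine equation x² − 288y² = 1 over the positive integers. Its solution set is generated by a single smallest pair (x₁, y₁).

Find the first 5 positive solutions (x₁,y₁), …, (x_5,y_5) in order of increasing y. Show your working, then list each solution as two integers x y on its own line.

√288 → a₀=16, period (1,32); ℓ=2 even so k=1
step 0: (16, 1)  from 16·(1,0) + (0,1)
step 1: (17, 1)  from 1·(16,1) + (1,0)
→ (17, 1).  Check: 17²=289, 288·1²=288, difference 1.
(x_2, y_2) = (17·17 + 288·1·1, 17·1 + 1·17) = (577, 34)
(x_3, y_3) = (17·577 + 288·1·34, 17·34 + 1·577) = (19601, 1155)
(x_4, y_4) = (17·19601 + 288·1·1155, 17·1155 + 1·19601) = (665857, 39236)
(x_5, y_5) = (17·665857 + 288·1·39236, 17·39236 + 1·665857) = (22619537, 1332869)

17 1
577 34
19601 1155
665857 39236
22619537 1332869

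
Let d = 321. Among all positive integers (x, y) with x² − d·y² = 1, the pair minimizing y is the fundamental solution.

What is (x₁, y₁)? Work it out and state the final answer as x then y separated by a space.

√321 → a₀=17, period (1,10,1,34); ℓ=4 even so k=3
k=0  a_k=17  p_k/q_k = 17/1
k=1  a_k=1  p_k/q_k = 18/1
k=2  a_k=10  p_k/q_k = 197/11
k=3  a_k=1  p_k/q_k = 215/12
(x₁, y₁) = (215, 12);  215² − 321·12² = 1 ✓

215 12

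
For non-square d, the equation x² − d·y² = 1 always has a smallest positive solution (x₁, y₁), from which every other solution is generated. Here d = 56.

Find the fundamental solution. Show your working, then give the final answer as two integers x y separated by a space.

15 2

[7; 2,14] for √56; ℓ=2 ⇒ convergent index 1
k=0  a_k=7  p_k/q_k = 7/1
k=1  a_k=2  p_k/q_k = 15/2
(x₁, y₁) = (15, 2);  15² − 56·2² = 1 ✓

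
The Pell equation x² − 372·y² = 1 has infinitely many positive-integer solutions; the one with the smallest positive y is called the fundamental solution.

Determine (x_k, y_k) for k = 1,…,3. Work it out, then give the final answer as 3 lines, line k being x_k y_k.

12151 630
295293601 15310260
7176225079351 372069937890

√372 = [19; 3,2,12,2,3,38, …], period ℓ=6 (even) → k=5
step 0: (19, 1)  from 19·(1,0) + (0,1)
step 1: (58, 3)  from 3·(19,1) + (1,0)
step 2: (135, 7)  from 2·(58,3) + (19,1)
…
step 4: (3491, 181)  from 2·(1678,87) + (135,7)
step 5: (12151, 630)  from 3·(3491,181) + (1678,87)
fundamental: x₁=12151, y₁=630  (since 147646801 − 372·396900 = 1)
(12151+630√372)^2 = 295293601 + 15310260√372
(12151+630√372)^3 = 7176225079351 + 372069937890√372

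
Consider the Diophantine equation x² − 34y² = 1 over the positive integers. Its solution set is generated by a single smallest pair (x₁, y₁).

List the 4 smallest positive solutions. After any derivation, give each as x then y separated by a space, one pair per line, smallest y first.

[5; 1,4,1,10] for √34; ℓ=4 ⇒ convergent index 3
step 0: (5, 1)  from 5·(1,0) + (0,1)
step 1: (6, 1)  from 1·(5,1) + (1,0)
step 2: (29, 5)  from 4·(6,1) + (5,1)
step 3: (35, 6)  from 1·(29,5) + (6,1)
→ (35, 6).  Check: 35²=1225, 34·6²=1224, difference 1.
(35+6√34)^2 = 2449 + 420√34
(35+6√34)^3 = 171395 + 29394√34
(35+6√34)^4 = 11995201 + 2057160√34

35 6
2449 420
171395 29394
11995201 2057160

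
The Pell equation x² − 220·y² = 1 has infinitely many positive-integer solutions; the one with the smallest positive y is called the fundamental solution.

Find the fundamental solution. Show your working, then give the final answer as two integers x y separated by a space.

89 6

√220 → a₀=14, period (1,4,1,28); ℓ=4 even so k=3
step 0: (14, 1)  from 14·(1,0) + (0,1)
step 1: (15, 1)  from 1·(14,1) + (1,0)
step 2: (74, 5)  from 4·(15,1) + (14,1)
step 3: (89, 6)  from 1·(74,5) + (15,1)
fundamental: x₁=89, y₁=6  (since 7921 − 220·36 = 1)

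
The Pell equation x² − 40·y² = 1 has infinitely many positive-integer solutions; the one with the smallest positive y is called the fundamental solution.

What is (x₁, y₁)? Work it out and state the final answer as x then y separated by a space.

19 3

√40 = [6; 3,12, …], period ℓ=2 (even) → k=1
a_0=6:  p_0=6·1+0=6,  q_0=6·0+1=1
a_1=3:  p_1=3·6+1=19,  q_1=3·1+0=3
fundamental: x₁=19, y₁=3  (since 361 − 40·9 = 1)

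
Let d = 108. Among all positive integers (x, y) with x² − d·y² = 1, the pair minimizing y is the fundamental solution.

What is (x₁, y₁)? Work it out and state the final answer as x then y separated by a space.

√108 → a₀=10, period (2,1,1,4,1,1,2,20); ℓ=8 even so k=7
i=0: a=10 ⇒ p=10, q=1
i=1: a=2 ⇒ p=21, q=2
…
i=6: a=1 ⇒ p=530, q=51
i=7: a=2 ⇒ p=1351, q=130
→ (1351, 130).  Check: 1351²=1825201, 108·130²=1825200, difference 1.

1351 130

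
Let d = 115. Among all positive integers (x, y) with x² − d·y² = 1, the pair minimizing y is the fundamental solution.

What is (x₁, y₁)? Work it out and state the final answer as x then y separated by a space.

1126 105

d=115: √d = [10; 1,2,1,1,1,1,1,2,1,20] (ℓ=10, even), read p_9/q_9
i=0: a=10 ⇒ p=10, q=1
i=1: a=1 ⇒ p=11, q=1
…
i=3: a=1 ⇒ p=43, q=4
i=4: a=1 ⇒ p=75, q=7
i=5: a=1 ⇒ p=118, q=11
i=6: a=1 ⇒ p=193, q=18
…
i=8: a=2 ⇒ p=815, q=76
i=9: a=1 ⇒ p=1126, q=105
→ (1126, 105).  Check: 1126²=1267876, 115·105²=1267875, difference 1.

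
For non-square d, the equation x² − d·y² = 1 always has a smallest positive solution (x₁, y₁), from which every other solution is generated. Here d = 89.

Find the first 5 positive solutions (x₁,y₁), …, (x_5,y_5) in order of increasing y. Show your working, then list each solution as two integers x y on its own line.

√89 → a₀=9, period (2,3,3,2,18); ℓ=5 odd so k=9
k=0  a_k=9  p_k/q_k = 9/1
k=1  a_k=2  p_k/q_k = 19/2
k=2  a_k=3  p_k/q_k = 66/7
…
k=5  a_k=18  p_k/q_k = 9217/977
k=6  a_k=2  p_k/q_k = 18934/2007
k=7  a_k=3  p_k/q_k = 66019/6998
k=8  a_k=3  p_k/q_k = 216991/23001
k=9  a_k=2  p_k/q_k = 500001/53000
fundamental: x₁=500001, y₁=53000  (since 250001000001 − 89·2809000000 = 1)
(x_2, y_2) = (500001·500001 + 89·53000·53000, 500001·53000 + 53000·500001) = (500002000001, 53000106000)
(x_3, y_3) = (500001·500002000001 + 89·53000·53000106000, 500001·53000106000 + 53000·500002000001) = (500003000004500001, 53000212000159000)
(x_4, y_4) = (500001·500003000004500001 + 89·53000·53000212000159000, 500001·53000212000159000 + 53000·500003000004500001) = (500004000010000008000001, 53000318000530000212000)
(x_5, y_5) = (500001·500004000010000008000001 + 89·53000·53000318000530000212000, 500001·53000318000530000212000 + 53000·500004000010000008000001) = (500005000017500025000012500001, 53000424001113001060000265000)

500001 53000
500002000001 53000106000
500003000004500001 53000212000159000
500004000010000008000001 53000318000530000212000
500005000017500025000012500001 53000424001113001060000265000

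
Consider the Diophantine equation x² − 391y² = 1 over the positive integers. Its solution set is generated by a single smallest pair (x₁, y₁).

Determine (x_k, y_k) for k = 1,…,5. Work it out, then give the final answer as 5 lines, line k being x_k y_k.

7338680 371133
107712448284799 5447252648880
1580934379957370111960 79951288138564985667
23203943031010998074028940801 1173473838473442730776750240
340572625285638001757449457184853400 17223497977856489447705304337580733

[19; 1,3,2,2,1,…,3,1,38] for √391; ℓ=16 ⇒ convergent index 15
step 0: (19, 1)  from 19·(1,0) + (0,1)
step 1: (20, 1)  from 1·(19,1) + (1,0)
…
step 3: (178, 9)  from 2·(79,4) + (20,1)
…
step 6: (1048, 53)  from 1·(613,31) + (435,22)
step 7: (2709, 137)  from 2·(1048,53) + (613,31)
…
step 10: (160266, 8105)  from 1·(107747,5449) + (52519,2656)
step 11: (268013, 13554)  from 1·(160266,8105) + (107747,5449)
…
step 13: (1660597, 83980)  from 2·(696292,35213) + (268013,13554)
step 14: (5678083, 287153)  from 3·(1660597,83980) + (696292,35213)
step 15: (7338680, 371133)  from 1·(5678083,287153) + (1660597,83980)
(x₁, y₁) = (7338680, 371133);  7338680² − 391·371133² = 1 ✓
k=2:  x_2 = 7338680·7338680+391·371133·371133 = 107712448284799,  y_2 = 7338680·371133+371133·7338680 = 5447252648880
k=3:  x_3 = 7338680·107712448284799+391·371133·5447252648880 = 1580934379957370111960,  y_3 = 7338680·5447252648880+371133·107712448284799 = 79951288138564985667
k=4:  x_4 = 7338680·1580934379957370111960+391·371133·79951288138564985667 = 23203943031010998074028940801,  y_4 = 7338680·79951288138564985667+371133·1580934379957370111960 = 1173473838473442730776750240
k=5:  x_5 = 7338680·23203943031010998074028940801+391·371133·1173473838473442730776750240 = 340572625285638001757449457184853400,  y_5 = 7338680·1173473838473442730776750240+371133·23203943031010998074028940801 = 17223497977856489447705304337580733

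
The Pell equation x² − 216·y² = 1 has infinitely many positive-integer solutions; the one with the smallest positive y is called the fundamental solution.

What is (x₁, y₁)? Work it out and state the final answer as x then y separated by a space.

[14; 1,2,3,2,1,28] for √216; ℓ=6 ⇒ convergent index 5
i=0: a=14 ⇒ p=14, q=1
…
i=2: a=2 ⇒ p=44, q=3
i=3: a=3 ⇒ p=147, q=10
i=4: a=2 ⇒ p=338, q=23
i=5: a=1 ⇒ p=485, q=33
(x₁, y₁) = (485, 33);  485² − 216·33² = 1 ✓

485 33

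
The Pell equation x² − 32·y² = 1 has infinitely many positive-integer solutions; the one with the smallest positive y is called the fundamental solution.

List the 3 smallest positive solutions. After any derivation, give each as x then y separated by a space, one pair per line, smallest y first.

[5; 1,1,1,10] for √32; ℓ=4 ⇒ convergent index 3
a_0=5:  p_0=5·1+0=5,  q_0=5·0+1=1
…
a_2=1:  p_2=1·6+5=11,  q_2=1·1+1=2
a_3=1:  p_3=1·11+6=17,  q_3=1·2+1=3
fundamental: x₁=17, y₁=3  (since 289 − 32·9 = 1)
k=2:  x_2 = 17·17+32·3·3 = 577,  y_2 = 17·3+3·17 = 102
k=3:  x_3 = 17·577+32·3·102 = 19601,  y_3 = 17·102+3·577 = 3465

17 3
577 102
19601 3465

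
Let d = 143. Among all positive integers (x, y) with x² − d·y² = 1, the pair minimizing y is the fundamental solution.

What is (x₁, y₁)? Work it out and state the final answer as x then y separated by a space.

12 1

d=143: √d = [11; 1,22] (ℓ=2, even), read p_1/q_1
i=0: a=11 ⇒ p=11, q=1
i=1: a=1 ⇒ p=12, q=1
fundamental: x₁=12, y₁=1  (since 144 − 143·1 = 1)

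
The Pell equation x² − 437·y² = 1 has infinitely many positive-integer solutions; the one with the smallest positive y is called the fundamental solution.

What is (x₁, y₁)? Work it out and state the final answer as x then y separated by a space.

√437 = [20; 1,9,2,9,1,40, …], period ℓ=6 (even) → k=5
a_0=20:  p_0=20·1+0=20,  q_0=20·0+1=1
a_1=1:  p_1=1·20+1=21,  q_1=1·1+0=1
a_2=9:  p_2=9·21+20=209,  q_2=9·1+1=10
a_3=2:  p_3=2·209+21=439,  q_3=2·10+1=21
a_4=9:  p_4=9·439+209=4160,  q_4=9·21+10=199
a_5=1:  p_5=1·4160+439=4599,  q_5=1·199+21=220
fundamental: x₁=4599, y₁=220  (since 21150801 − 437·48400 = 1)

4599 220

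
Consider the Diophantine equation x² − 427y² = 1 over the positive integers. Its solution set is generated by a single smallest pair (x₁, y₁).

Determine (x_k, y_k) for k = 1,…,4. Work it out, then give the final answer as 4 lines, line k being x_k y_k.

[20; 1,1,1,40] for √427; ℓ=4 ⇒ convergent index 3
k=0  a_k=20  p_k/q_k = 20/1
k=1  a_k=1  p_k/q_k = 21/1
k=2  a_k=1  p_k/q_k = 41/2
k=3  a_k=1  p_k/q_k = 62/3
→ (62, 3).  Check: 62²=3844, 427·3²=3843, difference 1.
(62+3√427)^2 = 7687 + 372√427
(62+3√427)^3 = 953126 + 46125√427
(62+3√427)^4 = 118179937 + 5719128√427

62 3
7687 372
953126 46125
118179937 5719128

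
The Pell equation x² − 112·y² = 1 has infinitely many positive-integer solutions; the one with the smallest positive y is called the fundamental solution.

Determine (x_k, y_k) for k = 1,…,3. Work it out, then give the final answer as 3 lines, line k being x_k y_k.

√112 → a₀=10, period (1,1,2,1,1,20); ℓ=6 even so k=5
k=0  a_k=10  p_k/q_k = 10/1
…
k=2  a_k=1  p_k/q_k = 21/2
k=3  a_k=2  p_k/q_k = 53/5
k=4  a_k=1  p_k/q_k = 74/7
k=5  a_k=1  p_k/q_k = 127/12
→ (127, 12).  Check: 127²=16129, 112·12²=16128, difference 1.
(x_2, y_2) = (127·127 + 112·12·12, 127·12 + 12·127) = (32257, 3048)
(x_3, y_3) = (127·32257 + 112·12·3048, 127·3048 + 12·32257) = (8193151, 774180)

127 12
32257 3048
8193151 774180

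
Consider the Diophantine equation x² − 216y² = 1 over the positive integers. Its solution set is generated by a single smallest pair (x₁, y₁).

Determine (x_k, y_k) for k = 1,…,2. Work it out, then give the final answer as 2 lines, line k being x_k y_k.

485 33
470449 32010

√216 → a₀=14, period (1,2,3,2,1,28); ℓ=6 even so k=5
i=0: a=14 ⇒ p=14, q=1
i=1: a=1 ⇒ p=15, q=1
i=2: a=2 ⇒ p=44, q=3
i=3: a=3 ⇒ p=147, q=10
i=4: a=2 ⇒ p=338, q=23
i=5: a=1 ⇒ p=485, q=33
→ (485, 33).  Check: 485²=235225, 216·33²=235224, difference 1.
n=2: (485,33)∘(485,33) = (485·485+216·33·33, 485·33+33·485) = (470449,32010)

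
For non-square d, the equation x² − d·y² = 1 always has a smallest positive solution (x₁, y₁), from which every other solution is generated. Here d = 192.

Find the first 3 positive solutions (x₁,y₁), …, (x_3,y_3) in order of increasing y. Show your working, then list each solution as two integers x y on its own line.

97 7
18817 1358
3650401 263445

√192 = [13; 1,5,1,26, …], period ℓ=4 (even) → k=3
k=0  a_k=13  p_k/q_k = 13/1
…
k=2  a_k=5  p_k/q_k = 83/6
k=3  a_k=1  p_k/q_k = 97/7
(x₁, y₁) = (97, 7);  97² − 192·7² = 1 ✓
k=2:  x_2 = 97·97+192·7·7 = 18817,  y_2 = 97·7+7·97 = 1358
k=3:  x_3 = 97·18817+192·7·1358 = 3650401,  y_3 = 97·1358+7·18817 = 263445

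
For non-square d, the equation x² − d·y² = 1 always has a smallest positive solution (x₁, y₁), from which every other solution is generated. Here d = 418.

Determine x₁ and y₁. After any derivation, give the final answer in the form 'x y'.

33857 1656

√418 = [20; 2,4,20,4,2,40, …], period ℓ=6 (even) → k=5
a_0=20:  p_0=20·1+0=20,  q_0=20·0+1=1
a_1=2:  p_1=2·20+1=41,  q_1=2·1+0=2
a_2=4:  p_2=4·41+20=184,  q_2=4·2+1=9
a_3=20:  p_3=20·184+41=3721,  q_3=20·9+2=182
a_4=4:  p_4=4·3721+184=15068,  q_4=4·182+9=737
a_5=2:  p_5=2·15068+3721=33857,  q_5=2·737+182=1656
(x₁, y₁) = (33857, 1656);  33857² − 418·1656² = 1 ✓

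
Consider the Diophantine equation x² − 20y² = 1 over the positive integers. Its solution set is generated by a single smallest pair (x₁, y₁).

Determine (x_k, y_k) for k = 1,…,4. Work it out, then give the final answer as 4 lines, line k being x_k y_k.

9 2
161 36
2889 646
51841 11592

d=20: √d = [4; 2,8] (ℓ=2, even), read p_1/q_1
i=0: a=4 ⇒ p=4, q=1
i=1: a=2 ⇒ p=9, q=2
→ (9, 2).  Check: 9²=81, 20·2²=80, difference 1.
k=2:  x_2 = 9·9+20·2·2 = 161,  y_2 = 9·2+2·9 = 36
k=3:  x_3 = 9·161+20·2·36 = 2889,  y_3 = 9·36+2·161 = 646
k=4:  x_4 = 9·2889+20·2·646 = 51841,  y_4 = 9·646+2·2889 = 11592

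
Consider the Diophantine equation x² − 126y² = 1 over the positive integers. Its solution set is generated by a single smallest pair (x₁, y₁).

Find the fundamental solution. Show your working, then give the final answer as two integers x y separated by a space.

√126 = [11; 4,2,4,22, …], period ℓ=4 (even) → k=3
a_0=11:  p_0=11·1+0=11,  q_0=11·0+1=1
a_1=4:  p_1=4·11+1=45,  q_1=4·1+0=4
a_2=2:  p_2=2·45+11=101,  q_2=2·4+1=9
a_3=4:  p_3=4·101+45=449,  q_3=4·9+4=40
fundamental: x₁=449, y₁=40  (since 201601 − 126·1600 = 1)

449 40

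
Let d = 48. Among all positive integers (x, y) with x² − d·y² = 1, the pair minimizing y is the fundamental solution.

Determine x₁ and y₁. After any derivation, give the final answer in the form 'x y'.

7 1

d=48: √d = [6; 1,12] (ℓ=2, even), read p_1/q_1
a_0=6:  p_0=6·1+0=6,  q_0=6·0+1=1
a_1=1:  p_1=1·6+1=7,  q_1=1·1+0=1
fundamental: x₁=7, y₁=1  (since 49 − 48·1 = 1)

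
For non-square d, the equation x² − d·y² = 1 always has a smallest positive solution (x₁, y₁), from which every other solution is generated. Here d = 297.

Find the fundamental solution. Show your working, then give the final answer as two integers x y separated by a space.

d=297: √d = [17; 4,3,1,1,2,1,1,3,4,34] (ℓ=10, even), read p_9/q_9
a_0=17:  p_0=17·1+0=17,  q_0=17·0+1=1
a_1=4:  p_1=4·17+1=69,  q_1=4·1+0=4
a_2=3:  p_2=3·69+17=224,  q_2=3·4+1=13
…
a_6=1:  p_6=1·1327+517=1844,  q_6=1·77+30=107
…
a_8=3:  p_8=3·3171+1844=11357,  q_8=3·184+107=659
a_9=4:  p_9=4·11357+3171=48599,  q_9=4·659+184=2820
→ (48599, 2820).  Check: 48599²=2361862801, 297·2820²=2361862800, difference 1.

48599 2820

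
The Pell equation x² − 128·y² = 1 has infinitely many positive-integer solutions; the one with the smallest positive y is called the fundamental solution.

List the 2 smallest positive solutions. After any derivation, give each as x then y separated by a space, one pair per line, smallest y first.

[11; 3,5,3,22] for √128; ℓ=4 ⇒ convergent index 3
k=0  a_k=11  p_k/q_k = 11/1
…
k=2  a_k=5  p_k/q_k = 181/16
k=3  a_k=3  p_k/q_k = 577/51
fundamental: x₁=577, y₁=51  (since 332929 − 128·2601 = 1)
n=2: (577,51)∘(577,51) = (577·577+128·51·51, 577·51+51·577) = (665857,58854)

577 51
665857 58854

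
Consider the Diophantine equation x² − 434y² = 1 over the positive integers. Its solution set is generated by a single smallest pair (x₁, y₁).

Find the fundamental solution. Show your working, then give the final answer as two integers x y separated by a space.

[20; 1,4,1,40] for √434; ℓ=4 ⇒ convergent index 3
step 0: (20, 1)  from 20·(1,0) + (0,1)
step 1: (21, 1)  from 1·(20,1) + (1,0)
step 2: (104, 5)  from 4·(21,1) + (20,1)
step 3: (125, 6)  from 1·(104,5) + (21,1)
→ (125, 6).  Check: 125²=15625, 434·6²=15624, difference 1.

125 6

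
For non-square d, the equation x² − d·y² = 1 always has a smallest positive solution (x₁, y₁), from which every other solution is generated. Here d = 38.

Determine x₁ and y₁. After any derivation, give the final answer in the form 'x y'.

√38 = [6; 6,12, …], period ℓ=2 (even) → k=1
a_0=6:  p_0=6·1+0=6,  q_0=6·0+1=1
a_1=6:  p_1=6·6+1=37,  q_1=6·1+0=6
(x₁, y₁) = (37, 6);  37² − 38·6² = 1 ✓

37 6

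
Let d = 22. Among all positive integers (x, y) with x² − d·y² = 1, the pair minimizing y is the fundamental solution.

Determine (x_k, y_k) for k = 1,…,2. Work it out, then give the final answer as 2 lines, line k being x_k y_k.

√22 → a₀=4, period (1,2,4,2,1,8); ℓ=6 even so k=5
i=0: a=4 ⇒ p=4, q=1
…
i=3: a=4 ⇒ p=61, q=13
i=4: a=2 ⇒ p=136, q=29
i=5: a=1 ⇒ p=197, q=42
(x₁, y₁) = (197, 42);  197² − 22·42² = 1 ✓
n=2: (197,42)∘(197,42) = (197·197+22·42·42, 197·42+42·197) = (77617,16548)

197 42
77617 16548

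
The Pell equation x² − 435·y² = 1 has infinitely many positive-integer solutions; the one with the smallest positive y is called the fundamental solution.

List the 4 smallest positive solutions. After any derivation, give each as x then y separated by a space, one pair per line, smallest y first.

√435 = [20; 1,5,1,40, …], period ℓ=4 (even) → k=3
step 0: (20, 1)  from 20·(1,0) + (0,1)
…
step 2: (125, 6)  from 5·(21,1) + (20,1)
step 3: (146, 7)  from 1·(125,6) + (21,1)
(x₁, y₁) = (146, 7);  146² − 435·7² = 1 ✓
(146+7√435)^2 = 42631 + 2044√435
(146+7√435)^3 = 12448106 + 596841√435
(146+7√435)^4 = 3634804321 + 174275528√435

146 7
42631 2044
12448106 596841
3634804321 174275528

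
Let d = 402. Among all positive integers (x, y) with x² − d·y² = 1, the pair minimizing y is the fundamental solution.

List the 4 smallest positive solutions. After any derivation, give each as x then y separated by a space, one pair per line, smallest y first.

[20; 20,40] for √402; ℓ=2 ⇒ convergent index 1
a_0=20:  p_0=20·1+0=20,  q_0=20·0+1=1
a_1=20:  p_1=20·20+1=401,  q_1=20·1+0=20
→ (401, 20).  Check: 401²=160801, 402·20²=160800, difference 1.
(x_2, y_2) = (401·401 + 402·20·20, 401·20 + 20·401) = (321601, 16040)
(x_3, y_3) = (401·321601 + 402·20·16040, 401·16040 + 20·321601) = (257923601, 12864060)
(x_4, y_4) = (401·257923601 + 402·20·12864060, 401·12864060 + 20·257923601) = (206854406401, 10316960080)

401 20
321601 16040
257923601 12864060
206854406401 10316960080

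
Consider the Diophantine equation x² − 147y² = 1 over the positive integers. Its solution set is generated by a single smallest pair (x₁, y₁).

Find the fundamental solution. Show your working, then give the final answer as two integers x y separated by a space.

√147 = [12; 8,24, …], period ℓ=2 (even) → k=1
k=0  a_k=12  p_k/q_k = 12/1
k=1  a_k=8  p_k/q_k = 97/8
(x₁, y₁) = (97, 8);  97² − 147·8² = 1 ✓

97 8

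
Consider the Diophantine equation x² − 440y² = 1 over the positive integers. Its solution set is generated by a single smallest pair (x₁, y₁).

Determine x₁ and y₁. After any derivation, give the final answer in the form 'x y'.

d=440: √d = [20; 1,40] (ℓ=2, even), read p_1/q_1
a_0=20:  p_0=20·1+0=20,  q_0=20·0+1=1
a_1=1:  p_1=1·20+1=21,  q_1=1·1+0=1
fundamental: x₁=21, y₁=1  (since 441 − 440·1 = 1)

21 1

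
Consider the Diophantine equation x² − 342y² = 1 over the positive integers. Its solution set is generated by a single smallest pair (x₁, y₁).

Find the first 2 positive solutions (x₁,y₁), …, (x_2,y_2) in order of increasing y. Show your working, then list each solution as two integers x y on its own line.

d=342: √d = [18; 2,36] (ℓ=2, even), read p_1/q_1
i=0: a=18 ⇒ p=18, q=1
i=1: a=2 ⇒ p=37, q=2
→ (37, 2).  Check: 37²=1369, 342·2²=1368, difference 1.
n=2: (37,2)∘(37,2) = (37·37+342·2·2, 37·2+2·37) = (2737,148)

37 2
2737 148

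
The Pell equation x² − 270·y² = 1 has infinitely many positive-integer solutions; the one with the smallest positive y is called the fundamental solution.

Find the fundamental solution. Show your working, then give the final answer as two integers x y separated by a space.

[16; 2,3,6,3,2,32] for √270; ℓ=6 ⇒ convergent index 5
k=0  a_k=16  p_k/q_k = 16/1
k=1  a_k=2  p_k/q_k = 33/2
k=2  a_k=3  p_k/q_k = 115/7
k=3  a_k=6  p_k/q_k = 723/44
k=4  a_k=3  p_k/q_k = 2284/139
k=5  a_k=2  p_k/q_k = 5291/322
(x₁, y₁) = (5291, 322);  5291² − 270·322² = 1 ✓

5291 322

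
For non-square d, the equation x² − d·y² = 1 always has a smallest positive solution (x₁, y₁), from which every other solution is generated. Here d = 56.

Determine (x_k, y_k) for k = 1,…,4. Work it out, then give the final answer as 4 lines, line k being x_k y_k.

√56 → a₀=7, period (2,14); ℓ=2 even so k=1
k=0  a_k=7  p_k/q_k = 7/1
k=1  a_k=2  p_k/q_k = 15/2
(x₁, y₁) = (15, 2);  15² − 56·2² = 1 ✓
k=2:  x_2 = 15·15+56·2·2 = 449,  y_2 = 15·2+2·15 = 60
k=3:  x_3 = 15·449+56·2·60 = 13455,  y_3 = 15·60+2·449 = 1798
k=4:  x_4 = 15·13455+56·2·1798 = 403201,  y_4 = 15·1798+2·13455 = 53880

15 2
449 60
13455 1798
403201 53880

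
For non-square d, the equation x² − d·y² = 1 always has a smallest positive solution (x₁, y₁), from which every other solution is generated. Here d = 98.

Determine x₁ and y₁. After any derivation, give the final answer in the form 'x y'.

√98 → a₀=9, period (1,8,1,18); ℓ=4 even so k=3
i=0: a=9 ⇒ p=9, q=1
i=1: a=1 ⇒ p=10, q=1
i=2: a=8 ⇒ p=89, q=9
i=3: a=1 ⇒ p=99, q=10
(x₁, y₁) = (99, 10);  99² − 98·10² = 1 ✓

99 10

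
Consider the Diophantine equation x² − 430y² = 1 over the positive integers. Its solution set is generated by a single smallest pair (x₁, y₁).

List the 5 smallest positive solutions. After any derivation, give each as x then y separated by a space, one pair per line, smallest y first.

2862251 138030
16384961574001 790153011060
93795745300289010251 4523232492118854090
536933931562978654798296001 25893253447598574322902120
3073679365100040639604854765306251 148225981147280410676109712890150

[20; 1,2,1,3,1,…,2,1,40] for √430; ℓ=14 ⇒ convergent index 13
step 0: (20, 1)  from 20·(1,0) + (0,1)
…
step 2: (62, 3)  from 2·(21,1) + (20,1)
…
step 4: (311, 15)  from 3·(83,4) + (62,3)
…
step 7: (21794, 1051)  from 8·(2675,129) + (394,19)
step 8: (133439, 6435)  from 6·(21794,1051) + (2675,129)
…
step 12: (2107880, 101651)  from 2·(754371,36379) + (599138,28893)
step 13: (2862251, 138030)  from 1·(2107880,101651) + (754371,36379)
→ (2862251, 138030).  Check: 2862251²=8192480787001, 430·138030²=8192480787000, difference 1.
n=2: (2862251,138030)∘(2862251,138030) = (2862251·2862251+430·138030·138030, 2862251·138030+138030·2862251) = (16384961574001,790153011060)
n=3: (16384961574001,790153011060)∘(2862251,138030) = (2862251·16384961574001+430·138030·790153011060, 2862251·790153011060+138030·16384961574001) = (93795745300289010251,4523232492118854090)
n=4: (93795745300289010251,4523232492118854090)∘(2862251,138030) = (2862251·93795745300289010251+430·138030·4523232492118854090, 2862251·4523232492118854090+138030·93795745300289010251) = (536933931562978654798296001,25893253447598574322902120)
n=5: (536933931562978654798296001,25893253447598574322902120)∘(2862251,138030) = (2862251·536933931562978654798296001+430·138030·25893253447598574322902120, 2862251·25893253447598574322902120+138030·536933931562978654798296001) = (3073679365100040639604854765306251,148225981147280410676109712890150)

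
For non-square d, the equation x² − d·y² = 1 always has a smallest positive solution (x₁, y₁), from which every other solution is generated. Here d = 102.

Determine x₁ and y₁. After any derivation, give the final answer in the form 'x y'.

[10; 10,20] for √102; ℓ=2 ⇒ convergent index 1
a_0=10:  p_0=10·1+0=10,  q_0=10·0+1=1
a_1=10:  p_1=10·10+1=101,  q_1=10·1+0=10
fundamental: x₁=101, y₁=10  (since 10201 − 102·100 = 1)

101 10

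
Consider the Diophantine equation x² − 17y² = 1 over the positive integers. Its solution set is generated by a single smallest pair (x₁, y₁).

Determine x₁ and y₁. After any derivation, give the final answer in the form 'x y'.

33 8

√17 = [4; 8, …], period ℓ=1 (odd) → k=1
k=0  a_k=4  p_k/q_k = 4/1
k=1  a_k=8  p_k/q_k = 33/8
fundamental: x₁=33, y₁=8  (since 1089 − 17·64 = 1)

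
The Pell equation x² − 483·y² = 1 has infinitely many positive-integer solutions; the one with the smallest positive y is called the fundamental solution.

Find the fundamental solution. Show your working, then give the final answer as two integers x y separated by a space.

22 1

d=483: √d = [21; 1,42] (ℓ=2, even), read p_1/q_1
i=0: a=21 ⇒ p=21, q=1
i=1: a=1 ⇒ p=22, q=1
fundamental: x₁=22, y₁=1  (since 484 − 483·1 = 1)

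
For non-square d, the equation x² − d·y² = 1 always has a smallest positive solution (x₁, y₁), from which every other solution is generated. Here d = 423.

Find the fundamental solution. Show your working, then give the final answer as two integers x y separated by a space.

√423 → a₀=20, period (1,1,3,4,3,1,1,40); ℓ=8 even so k=7
k=0  a_k=20  p_k/q_k = 20/1
k=1  a_k=1  p_k/q_k = 21/1
k=2  a_k=1  p_k/q_k = 41/2
…
k=4  a_k=4  p_k/q_k = 617/30
k=5  a_k=3  p_k/q_k = 1995/97
k=6  a_k=1  p_k/q_k = 2612/127
k=7  a_k=1  p_k/q_k = 4607/224
fundamental: x₁=4607, y₁=224  (since 21224449 − 423·50176 = 1)

4607 224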